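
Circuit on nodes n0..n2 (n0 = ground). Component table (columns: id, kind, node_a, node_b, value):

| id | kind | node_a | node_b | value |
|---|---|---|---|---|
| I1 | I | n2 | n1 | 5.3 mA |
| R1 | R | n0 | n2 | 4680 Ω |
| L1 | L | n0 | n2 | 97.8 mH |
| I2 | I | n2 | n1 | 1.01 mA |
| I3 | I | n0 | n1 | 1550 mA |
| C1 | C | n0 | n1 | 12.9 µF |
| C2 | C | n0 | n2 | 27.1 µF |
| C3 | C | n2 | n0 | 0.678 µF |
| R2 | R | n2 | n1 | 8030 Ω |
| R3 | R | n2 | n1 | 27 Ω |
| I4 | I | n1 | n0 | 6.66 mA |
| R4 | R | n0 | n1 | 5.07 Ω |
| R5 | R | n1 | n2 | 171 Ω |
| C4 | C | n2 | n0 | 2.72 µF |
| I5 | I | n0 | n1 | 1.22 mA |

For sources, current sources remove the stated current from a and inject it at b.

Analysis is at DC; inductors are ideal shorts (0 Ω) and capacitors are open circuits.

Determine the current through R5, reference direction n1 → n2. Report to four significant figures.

Element admittances at DC:
  I1: injects 0.0053 A into n1 (from n2)
  Y(R1) = 0.0002137 S between n0,n2
  L1: short n0↔n2 (DC inductor)
  I2: injects 0.00101 A into n1 (from n2)
  I3: injects 1.55 A into n1 (from n0)
  Y(C1) = 0.000 S between n0,n1
  Y(C2) = 0.000 S between n0,n2
  Y(C3) = 0.000 S between n2,n0
  Y(R2) = 0.0001245 S between n2,n1
  Y(R3) = 0.03704 S between n2,n1
  I4: injects 0.00666 A into n0 (from n1)
  Y(R4) = 0.1972 S between n0,n1
  Y(R5) = 0.005848 S between n1,n2
  Y(C4) = 0.000 S between n2,n0
  I5: injects 0.00122 A into n1 (from n0)
Assemble and solve the 3×3 MNA system:
  V(n1)=6.455  V(n2)=0.000
  i(L1)=-0.2713

0.03775 A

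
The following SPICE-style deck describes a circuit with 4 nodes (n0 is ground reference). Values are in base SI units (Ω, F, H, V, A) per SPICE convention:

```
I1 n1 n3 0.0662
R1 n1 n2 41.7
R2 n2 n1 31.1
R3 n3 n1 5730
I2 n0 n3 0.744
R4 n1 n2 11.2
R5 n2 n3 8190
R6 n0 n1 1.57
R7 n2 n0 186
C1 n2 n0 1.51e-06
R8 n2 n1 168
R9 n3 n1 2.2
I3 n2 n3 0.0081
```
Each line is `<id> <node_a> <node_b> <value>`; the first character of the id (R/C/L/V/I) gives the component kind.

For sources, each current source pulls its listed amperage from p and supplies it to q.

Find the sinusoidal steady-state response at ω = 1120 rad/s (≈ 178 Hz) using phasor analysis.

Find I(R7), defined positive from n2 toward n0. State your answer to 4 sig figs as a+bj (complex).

MNA unknowns: 3 node voltages V₁..V_3
I1: z[1]−=0.0662, z[3]+=0.0662
R1: Y=0.02398+0.000j on G[1,2]
R2: Y=0.03215+0.000j on G[2,1]
R3: Y=0.0001745+0.000j on G[3,1]
I2: z[0]−=0.744, z[3]+=0.744
R4: Y=0.08929+0.000j on G[1,2]
R5: Y=0.0001221+0.000j on G[2,3]
R6: Y=0.6369+0.000j on G[0,1]
R7: Y=0.005376+0.000j on G[2,0]
C1: Y=0.000+0.001691j on G[2,0]
R8: Y=0.005952+0.000j on G[2,1]
R9: Y=0.4545+0.000j on G[3,1]
I3: z[2]−=0.0081, z[3]+=0.0081
solve → V1=1.159-0.002719j, V2=1.069-0.01415j, V3=2.958-0.002722j

0.005747-7.607e-05j A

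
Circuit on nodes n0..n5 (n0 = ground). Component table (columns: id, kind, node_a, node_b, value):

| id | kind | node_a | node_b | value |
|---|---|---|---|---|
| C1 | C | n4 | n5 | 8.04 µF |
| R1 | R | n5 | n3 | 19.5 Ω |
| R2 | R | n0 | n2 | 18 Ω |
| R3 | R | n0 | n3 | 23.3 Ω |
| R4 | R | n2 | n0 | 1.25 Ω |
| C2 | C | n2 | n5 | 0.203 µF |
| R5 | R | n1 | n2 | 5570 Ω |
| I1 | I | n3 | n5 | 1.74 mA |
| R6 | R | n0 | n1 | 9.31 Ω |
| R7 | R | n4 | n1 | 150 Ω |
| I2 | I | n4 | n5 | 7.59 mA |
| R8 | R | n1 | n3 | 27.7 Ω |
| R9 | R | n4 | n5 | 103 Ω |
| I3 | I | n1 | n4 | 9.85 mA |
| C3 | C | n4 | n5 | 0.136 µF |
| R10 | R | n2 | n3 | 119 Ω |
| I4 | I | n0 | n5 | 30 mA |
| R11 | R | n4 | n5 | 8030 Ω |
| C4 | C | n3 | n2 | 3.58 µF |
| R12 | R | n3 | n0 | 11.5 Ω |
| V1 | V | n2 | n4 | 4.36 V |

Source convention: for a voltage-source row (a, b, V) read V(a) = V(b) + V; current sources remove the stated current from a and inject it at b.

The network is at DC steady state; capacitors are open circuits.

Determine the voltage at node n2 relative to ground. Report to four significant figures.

0.08027 V

Element admittances at DC:
  Y(C1) = 0.000 S between n4,n5
  Y(R1) = 0.05128 S between n5,n3
  Y(R2) = 0.05556 S between n0,n2
  Y(R3) = 0.04292 S between n0,n3
  Y(R4) = 0.8000 S between n2,n0
  Y(C2) = 0.000 S between n2,n5
  Y(R5) = 0.0001795 S between n1,n2
  I1: injects 0.00174 A into n5 (from n3)
  Y(R6) = 0.1074 S between n0,n1
  Y(R7) = 0.006667 S between n4,n1
  I2: injects 0.00759 A into n5 (from n4)
  Y(R8) = 0.03610 S between n1,n3
  Y(R9) = 0.009709 S between n4,n5
  I3: injects 0.00985 A into n4 (from n1)
  Y(C3) = 0.000 S between n4,n5
  Y(R10) = 0.008403 S between n2,n3
  I4: injects 0.03 A into n5 (from n0)
  Y(R11) = 0.0001245 S between n4,n5
  Y(C4) = 0.000 S between n3,n2
  Y(R12) = 0.08696 S between n3,n0
  V1: constraint V(n2)−V(n4) = 4.36
Assemble and solve the 6×6 MNA system:
  V(n1)=-0.2725  V(n2)=0.08027  V(n3)=-0.07236  V(n4)=-4.280  V(n5)=-0.1058
  i(V1)=-0.07002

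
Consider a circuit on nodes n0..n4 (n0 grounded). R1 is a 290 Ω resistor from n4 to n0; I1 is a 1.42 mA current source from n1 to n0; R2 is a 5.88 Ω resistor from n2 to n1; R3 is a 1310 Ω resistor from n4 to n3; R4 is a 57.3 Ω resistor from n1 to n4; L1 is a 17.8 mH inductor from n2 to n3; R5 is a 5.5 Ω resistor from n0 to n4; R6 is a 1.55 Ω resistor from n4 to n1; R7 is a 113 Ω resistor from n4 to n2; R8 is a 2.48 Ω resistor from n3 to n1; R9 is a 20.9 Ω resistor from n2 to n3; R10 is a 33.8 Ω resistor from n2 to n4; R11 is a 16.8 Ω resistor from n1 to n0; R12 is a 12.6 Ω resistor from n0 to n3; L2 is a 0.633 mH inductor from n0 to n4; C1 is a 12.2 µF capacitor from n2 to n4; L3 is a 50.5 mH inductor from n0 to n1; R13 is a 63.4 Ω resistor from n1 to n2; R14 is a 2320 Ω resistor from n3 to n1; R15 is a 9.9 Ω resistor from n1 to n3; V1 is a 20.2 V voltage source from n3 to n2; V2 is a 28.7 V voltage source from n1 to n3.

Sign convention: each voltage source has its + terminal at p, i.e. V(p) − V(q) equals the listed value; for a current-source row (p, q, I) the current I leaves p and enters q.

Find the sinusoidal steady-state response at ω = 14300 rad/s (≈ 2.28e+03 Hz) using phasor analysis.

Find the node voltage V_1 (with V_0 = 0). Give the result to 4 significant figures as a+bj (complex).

11.18+7.102j V

MNA unknowns: 4 node voltages V₁..V_4 plus 2 source currents (V1, V2)
R1: Y=0.003448+0.000j on G[4,0]
I1: z[1]−=0.00142, z[0]+=0.00142
R2: Y=0.1701+0.000j on G[2,1]
R3: Y=0.0007634+0.000j on G[4,3]
R4: Y=0.01745+0.000j on G[1,4]
L1: Y=0.000-0.003929j on G[2,3]
R5: Y=0.1818+0.000j on G[0,4]
R6: Y=0.6452+0.000j on G[4,1]
R7: Y=0.008850+0.000j on G[4,2]
R8: Y=0.4032+0.000j on G[3,1]
R9: Y=0.04785+0.000j on G[2,3]
R10: Y=0.02959+0.000j on G[2,4]
R11: Y=0.05952+0.000j on G[1,0]
R12: Y=0.07937+0.000j on G[0,3]
L2: Y=0.000-0.1105j on G[0,4]
C1: Y=0.000+0.1745j on G[2,4]
L3: Y=0.000-0.001385j on G[0,1]
R13: Y=0.01577+0.000j on G[1,2]
R14: Y=0.0004310+0.000j on G[3,1]
R15: Y=0.1010+0.000j on G[1,3]
V1: row V3−V2=20.2, i_V1 at 3,2
V2: row V1−V3=28.7, i_V2 at 1,3
solve → V1=11.18+7.102j, V2=-37.72+7.102j, V3=-17.52+7.102j, V4=5.148-2.171j
aux → i_V1=-13.32-7.043j, i_V2=-28.24-6.552j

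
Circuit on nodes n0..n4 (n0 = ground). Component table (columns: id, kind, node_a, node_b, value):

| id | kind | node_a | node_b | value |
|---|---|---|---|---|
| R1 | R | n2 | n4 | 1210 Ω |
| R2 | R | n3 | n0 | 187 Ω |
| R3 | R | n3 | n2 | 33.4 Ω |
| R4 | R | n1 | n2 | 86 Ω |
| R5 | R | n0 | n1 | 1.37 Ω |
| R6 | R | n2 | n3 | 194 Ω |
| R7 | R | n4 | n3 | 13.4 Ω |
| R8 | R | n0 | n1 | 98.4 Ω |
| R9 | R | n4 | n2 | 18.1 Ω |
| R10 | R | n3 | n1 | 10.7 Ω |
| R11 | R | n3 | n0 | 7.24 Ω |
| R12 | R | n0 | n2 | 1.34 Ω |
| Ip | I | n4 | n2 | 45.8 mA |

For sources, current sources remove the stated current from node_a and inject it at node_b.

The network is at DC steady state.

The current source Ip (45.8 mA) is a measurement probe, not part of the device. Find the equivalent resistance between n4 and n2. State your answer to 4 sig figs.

Apply KCL at each of the 4 non-ground nodes and solve the resulting linear system.
Node n1: branches {R4, R5, R8, R10} → V_1 = -0.008866
Node n2: branches {R1, R3, R4, R6, R9, R12, Ip} → V_2 = 0.02480
Node n3: branches {R2, R3, R6, R7, R10, R11} → V_3 = -0.08326
Node n4: branches {R1, R7, R9, Ip} → V_4 = -0.3873

R_eq = 8.998 Ω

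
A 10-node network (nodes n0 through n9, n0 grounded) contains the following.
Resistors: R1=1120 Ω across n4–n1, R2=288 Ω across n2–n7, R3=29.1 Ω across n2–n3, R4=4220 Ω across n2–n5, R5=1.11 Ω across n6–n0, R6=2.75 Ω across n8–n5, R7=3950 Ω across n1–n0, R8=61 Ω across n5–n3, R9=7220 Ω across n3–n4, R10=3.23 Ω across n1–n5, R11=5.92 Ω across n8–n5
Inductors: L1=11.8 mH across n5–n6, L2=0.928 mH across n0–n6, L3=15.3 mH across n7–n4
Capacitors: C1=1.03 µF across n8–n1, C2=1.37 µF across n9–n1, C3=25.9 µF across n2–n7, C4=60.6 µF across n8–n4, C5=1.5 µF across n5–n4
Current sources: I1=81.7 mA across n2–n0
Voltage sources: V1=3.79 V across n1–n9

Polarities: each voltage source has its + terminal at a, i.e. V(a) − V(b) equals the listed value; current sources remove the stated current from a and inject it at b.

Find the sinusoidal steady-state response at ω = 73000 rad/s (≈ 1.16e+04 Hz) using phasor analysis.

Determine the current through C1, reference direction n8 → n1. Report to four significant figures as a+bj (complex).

Apply KCL at each of the 9 non-ground nodes and solve the resulting linear system.
Node n1: branches {R1, C1, C2, R7, R10, V1} → V_1 = -14.70-67.10j
Node n2: branches {R2, R3, R4, C3, I1} → V_2 = -21.84-67.71j
Node n3: branches {R3, R8, R9} → V_3 = -19.53-67.53j
Node n4: branches {R1, C4, R9, L3, C5} → V_4 = -14.72-67.14j
Node n5: branches {L1, R4, R6, R8, R10, C5, R11} → V_5 = -14.72-67.15j
Node n6: branches {L1, R5, L2} → V_6 = -0.08684+0.01743j
Node n7: branches {R2, C3, L3} → V_7 = -21.85-67.71j
Node n8: branches {C1, R6, C4, R11} → V_8 = -14.72-67.14j
Node n9: branches {C2, V1} → V_9 = -18.49-67.10j
Source currents: i(V1)=0.000-0.3790j

0.002503-0.001783j A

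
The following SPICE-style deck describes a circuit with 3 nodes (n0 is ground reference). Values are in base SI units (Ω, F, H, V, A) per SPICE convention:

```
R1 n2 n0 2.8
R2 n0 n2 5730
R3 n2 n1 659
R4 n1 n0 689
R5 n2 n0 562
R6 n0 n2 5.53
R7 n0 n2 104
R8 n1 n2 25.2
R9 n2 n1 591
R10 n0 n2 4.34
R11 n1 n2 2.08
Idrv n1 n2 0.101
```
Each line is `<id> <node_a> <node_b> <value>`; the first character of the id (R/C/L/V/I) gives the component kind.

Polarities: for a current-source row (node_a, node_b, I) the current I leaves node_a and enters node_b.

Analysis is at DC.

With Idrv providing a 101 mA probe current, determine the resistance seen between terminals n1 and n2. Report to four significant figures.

R_eq = 1.904 Ω

Apply KCL at each of the 2 non-ground nodes and solve the resulting linear system.
Node n1: branches {R3, R4, R8, R9, R11, Idrv} → V_1 = -0.1920
Node n2: branches {R1, R2, R3, R5, R6, R7, R8, R9, R10, R11, Idrv} → V_2 = 0.0003573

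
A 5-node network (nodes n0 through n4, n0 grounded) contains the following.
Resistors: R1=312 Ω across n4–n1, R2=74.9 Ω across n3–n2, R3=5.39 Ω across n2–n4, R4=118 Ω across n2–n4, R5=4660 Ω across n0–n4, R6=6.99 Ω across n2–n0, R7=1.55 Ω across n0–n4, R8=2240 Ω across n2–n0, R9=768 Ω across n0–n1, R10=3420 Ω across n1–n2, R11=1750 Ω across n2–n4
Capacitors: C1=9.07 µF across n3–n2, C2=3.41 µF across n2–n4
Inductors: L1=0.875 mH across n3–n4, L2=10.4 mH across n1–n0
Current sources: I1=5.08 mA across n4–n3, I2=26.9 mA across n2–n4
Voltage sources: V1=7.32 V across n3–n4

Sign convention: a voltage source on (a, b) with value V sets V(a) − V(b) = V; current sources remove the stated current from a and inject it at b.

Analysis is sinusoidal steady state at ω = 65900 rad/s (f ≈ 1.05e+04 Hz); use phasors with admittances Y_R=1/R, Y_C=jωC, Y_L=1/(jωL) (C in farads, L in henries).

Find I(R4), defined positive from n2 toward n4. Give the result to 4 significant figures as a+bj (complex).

0.03922+0.01480j A

Apply KCL at each of the 4 non-ground nodes and solve the resulting linear system.
Node n1: branches {R1, L2, R9, R10} → V_1 = -0.2681-0.2067j
Node n2: branches {R2, C1, R3, R4, C2, R6, R8, I2, R10, R11} → V_2 = 3.787+1.429j
Node n3: branches {R2, C1, L1, I1, V1} → V_3 = 6.479-0.3178j
Node n4: branches {R1, R3, R4, C2, R5, L1, R7, I1, I2, R11, V1} → V_4 = -0.8412-0.3178j
Source currents: i(V1)=-1.075-1.458j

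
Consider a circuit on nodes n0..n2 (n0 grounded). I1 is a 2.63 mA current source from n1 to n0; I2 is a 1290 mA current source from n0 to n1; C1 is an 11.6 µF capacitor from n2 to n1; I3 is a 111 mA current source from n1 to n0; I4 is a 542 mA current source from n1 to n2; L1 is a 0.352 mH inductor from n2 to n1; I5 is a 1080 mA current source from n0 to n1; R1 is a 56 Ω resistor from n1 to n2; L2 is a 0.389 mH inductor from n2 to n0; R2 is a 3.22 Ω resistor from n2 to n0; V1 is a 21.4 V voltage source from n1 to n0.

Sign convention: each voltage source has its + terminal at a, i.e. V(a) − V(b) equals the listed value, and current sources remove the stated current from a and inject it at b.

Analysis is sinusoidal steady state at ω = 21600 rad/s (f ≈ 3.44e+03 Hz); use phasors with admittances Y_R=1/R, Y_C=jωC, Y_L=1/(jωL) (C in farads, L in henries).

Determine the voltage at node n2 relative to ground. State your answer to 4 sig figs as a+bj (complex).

Element admittances at ω=21600 rad/s:
  I1: injects 0.00263 A into n0 (from n1)
  I2: injects 1.29 A into n1 (from n0)
  Y(C1) = 0.000+0.2506j S between n2,n1
  I3: injects 0.111 A into n0 (from n1)
  I4: injects 0.542 A into n2 (from n1)
  Y(L1) = 0.000-0.1315j S between n2,n1
  I5: injects 1.08 A into n1 (from n0)
  Y(R1) = 0.01786+0.000j S between n1,n2
  Y(L2) = 0.000-0.1190j S between n2,n0
  Y(R2) = 0.3106+0.000j S between n2,n0
  V1: constraint V(n1)−V(n0) = 21.4
Assemble and solve the 3×3 MNA system:
  V(n1)=21.40+0.000j  V(n2)=2.814+7.756j
  i(V1)=0.4592-2.074j

2.814+7.756j V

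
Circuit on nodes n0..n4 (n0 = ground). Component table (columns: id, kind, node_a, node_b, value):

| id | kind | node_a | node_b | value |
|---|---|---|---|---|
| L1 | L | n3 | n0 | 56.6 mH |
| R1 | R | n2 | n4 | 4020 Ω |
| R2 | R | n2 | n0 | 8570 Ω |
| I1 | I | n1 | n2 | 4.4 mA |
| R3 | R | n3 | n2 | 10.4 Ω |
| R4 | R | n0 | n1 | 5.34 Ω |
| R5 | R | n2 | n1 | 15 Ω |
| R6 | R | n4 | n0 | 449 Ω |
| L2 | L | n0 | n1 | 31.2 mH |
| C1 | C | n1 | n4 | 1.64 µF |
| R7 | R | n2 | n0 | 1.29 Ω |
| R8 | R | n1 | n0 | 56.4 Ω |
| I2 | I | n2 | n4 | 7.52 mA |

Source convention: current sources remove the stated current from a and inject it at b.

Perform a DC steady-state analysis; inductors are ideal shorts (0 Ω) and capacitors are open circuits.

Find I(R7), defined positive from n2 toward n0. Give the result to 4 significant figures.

-0.001953 A

Element admittances at DC:
  L1: short n3↔n0 (DC inductor)
  Y(R1) = 0.0002488 S between n2,n4
  Y(R2) = 0.0001167 S between n2,n0
  I1: injects 0.0044 A into n2 (from n1)
  Y(R3) = 0.09615 S between n3,n2
  Y(R4) = 0.1873 S between n0,n1
  Y(R5) = 0.06667 S between n2,n1
  Y(R6) = 0.002227 S between n4,n0
  L2: short n0↔n1 (DC inductor)
  Y(C1) = 0.000 S between n1,n4
  Y(R7) = 0.7752 S between n2,n0
  Y(R8) = 0.01773 S between n1,n0
  I2: injects 0.00752 A into n4 (from n2)
Assemble and solve the 6×6 MNA system:
  V(n1)=0.000  V(n2)=-0.002520  V(n3)=0.000  V(n4)=3.037
  i(L1)=-0.0002423  i(L2)=0.004568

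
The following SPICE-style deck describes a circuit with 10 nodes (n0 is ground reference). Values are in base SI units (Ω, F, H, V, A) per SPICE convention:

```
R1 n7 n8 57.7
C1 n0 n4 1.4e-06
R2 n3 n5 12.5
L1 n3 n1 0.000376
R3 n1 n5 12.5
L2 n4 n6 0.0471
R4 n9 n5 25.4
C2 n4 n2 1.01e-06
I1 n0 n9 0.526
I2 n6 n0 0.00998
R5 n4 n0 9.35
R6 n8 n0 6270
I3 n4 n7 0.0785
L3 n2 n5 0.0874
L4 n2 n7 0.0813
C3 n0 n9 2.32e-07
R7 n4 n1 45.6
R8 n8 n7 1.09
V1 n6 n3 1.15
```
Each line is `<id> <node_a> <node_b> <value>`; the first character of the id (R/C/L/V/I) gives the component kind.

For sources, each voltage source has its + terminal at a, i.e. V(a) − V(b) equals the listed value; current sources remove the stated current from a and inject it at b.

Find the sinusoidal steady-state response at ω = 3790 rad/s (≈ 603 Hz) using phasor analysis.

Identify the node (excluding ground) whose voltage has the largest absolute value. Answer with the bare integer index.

2

Element admittances at ω=3790 rad/s:
  Y(R1) = 0.01733+0.000j S between n7,n8
  Y(C1) = 0.000+0.005306j S between n0,n4
  Y(R2) = 0.08000+0.000j S between n3,n5
  Y(L1) = 0.000-0.7017j S between n3,n1
  Y(R3) = 0.08000+0.000j S between n1,n5
  Y(L2) = 0.000-0.005602j S between n4,n6
  Y(R4) = 0.03937+0.000j S between n9,n5
  Y(C2) = 0.000+0.003828j S between n4,n2
  I1: injects 0.526 A into n9 (from n0)
  I2: injects 0.00998 A into n0 (from n6)
  Y(R5) = 0.1070+0.000j S between n4,n0
  Y(R6) = 0.0001595+0.000j S between n8,n0
  I3: injects 0.0785 A into n7 (from n4)
  Y(L3) = 0.000-0.003019j S between n2,n5
  Y(L4) = 0.000-0.003245j S between n2,n7
  Y(C3) = 0.000+0.0008793j S between n0,n9
  Y(R7) = 0.02193+0.000j S between n4,n1
  Y(R8) = 0.9174+0.000j S between n8,n7
  V1: constraint V(n6)−V(n3) = 1.15
Assemble and solve the 10×10 MNA system:
  V(n1)=11.47+3.194j  V(n2)=-6.296-113.5j  V(n3)=11.39+3.280j  V(n4)=4.848-0.3215j  V(n5)=12.53+3.450j  V(n6)=12.54+3.280j  V(n7)=-10.66-88.82j  V(n8)=-10.66-88.80j  V(n9)=25.95+2.870j
  i(V1)=-0.03016+0.04309j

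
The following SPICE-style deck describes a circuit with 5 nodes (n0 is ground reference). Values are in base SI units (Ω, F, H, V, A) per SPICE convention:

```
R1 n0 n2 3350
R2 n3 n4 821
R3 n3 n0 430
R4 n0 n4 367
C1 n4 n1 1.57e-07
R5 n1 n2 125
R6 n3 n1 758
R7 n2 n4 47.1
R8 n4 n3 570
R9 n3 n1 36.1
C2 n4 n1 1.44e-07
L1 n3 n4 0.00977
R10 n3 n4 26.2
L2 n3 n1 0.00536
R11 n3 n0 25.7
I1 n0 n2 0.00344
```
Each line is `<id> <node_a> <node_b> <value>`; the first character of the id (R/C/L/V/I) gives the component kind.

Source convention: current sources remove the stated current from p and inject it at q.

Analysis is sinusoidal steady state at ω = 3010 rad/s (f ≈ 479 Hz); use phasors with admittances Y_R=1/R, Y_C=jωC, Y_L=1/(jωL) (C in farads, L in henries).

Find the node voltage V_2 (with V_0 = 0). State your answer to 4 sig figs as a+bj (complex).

0.2143+0.01847j V

MNA unknowns: 4 node voltages V₁..V_4
R1: Y=0.0002985+0.000j on G[0,2]
R2: Y=0.001218+0.000j on G[3,4]
R3: Y=0.002326+0.000j on G[3,0]
R4: Y=0.002725+0.000j on G[0,4]
C1: Y=0.000+0.0004726j on G[4,1]
R5: Y=0.008000+0.000j on G[1,2]
R6: Y=0.001319+0.000j on G[3,1]
R7: Y=0.02123+0.000j on G[2,4]
R8: Y=0.001754+0.000j on G[4,3]
R9: Y=0.02770+0.000j on G[3,1]
C2: Y=0.000+0.0004334j on G[4,1]
L1: Y=0.000-0.03400j on G[3,4]
R10: Y=0.03817+0.000j on G[3,4]
L2: Y=0.000-0.06198j on G[3,1]
R11: Y=0.03891+0.000j on G[3,0]
I1: z[0]−=0.00344, z[2]+=0.00344
solve → V1=0.08059+0.01297j, V2=0.2143+0.01847j, V3=0.07489-0.001508j, V4=0.1057+0.02081j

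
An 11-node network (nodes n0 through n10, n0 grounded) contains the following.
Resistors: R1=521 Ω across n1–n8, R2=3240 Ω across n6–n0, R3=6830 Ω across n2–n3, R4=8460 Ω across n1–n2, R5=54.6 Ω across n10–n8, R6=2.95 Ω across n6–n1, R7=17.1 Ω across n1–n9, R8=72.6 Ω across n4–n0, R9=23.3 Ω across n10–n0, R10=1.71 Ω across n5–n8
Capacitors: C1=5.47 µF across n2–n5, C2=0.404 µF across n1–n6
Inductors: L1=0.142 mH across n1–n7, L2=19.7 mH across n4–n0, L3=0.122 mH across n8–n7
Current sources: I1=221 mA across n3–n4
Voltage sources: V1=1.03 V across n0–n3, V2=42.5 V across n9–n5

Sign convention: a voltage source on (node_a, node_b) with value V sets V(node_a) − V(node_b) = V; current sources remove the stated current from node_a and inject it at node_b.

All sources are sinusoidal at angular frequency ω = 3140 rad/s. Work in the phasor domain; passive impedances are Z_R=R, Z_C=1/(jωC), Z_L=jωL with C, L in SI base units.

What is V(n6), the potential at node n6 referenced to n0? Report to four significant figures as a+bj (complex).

Apply KCL at each of the 10 non-ground nodes and solve the resulting linear system.
Node n1: branches {R1, L1, R4, C2, R6, R7} → V_1 = 0.1149+1.824j
Node n2: branches {C1, R3, R4} → V_2 = -3.814+0.07475j
Node n3: branches {I1, R3, V1} → V_3 = -1.030+0.000j
Node n4: branches {L2, I1, R8} → V_4 = 6.749+7.921j
Node n5: branches {C1, R10, V2} → V_5 = -3.825+0.1255j
Node n6: branches {R2, C2, R6} → V_6 = 0.1148+1.822j
Node n7: branches {L1, L3} → V_7 = 0.06871+0.8189j
Node n8: branches {R1, L3, R5, R10} → V_8 = 0.02899-0.04467j
Node n9: branches {R7, V2} → V_9 = 38.67+0.1255j
Node n10: branches {R5, R9} → V_10 = 0.008672-0.01336j
Source currents: i(V1)=0.2214-1.094e-05j, i(V2)=-2.255+0.09933j

0.1148+1.822j V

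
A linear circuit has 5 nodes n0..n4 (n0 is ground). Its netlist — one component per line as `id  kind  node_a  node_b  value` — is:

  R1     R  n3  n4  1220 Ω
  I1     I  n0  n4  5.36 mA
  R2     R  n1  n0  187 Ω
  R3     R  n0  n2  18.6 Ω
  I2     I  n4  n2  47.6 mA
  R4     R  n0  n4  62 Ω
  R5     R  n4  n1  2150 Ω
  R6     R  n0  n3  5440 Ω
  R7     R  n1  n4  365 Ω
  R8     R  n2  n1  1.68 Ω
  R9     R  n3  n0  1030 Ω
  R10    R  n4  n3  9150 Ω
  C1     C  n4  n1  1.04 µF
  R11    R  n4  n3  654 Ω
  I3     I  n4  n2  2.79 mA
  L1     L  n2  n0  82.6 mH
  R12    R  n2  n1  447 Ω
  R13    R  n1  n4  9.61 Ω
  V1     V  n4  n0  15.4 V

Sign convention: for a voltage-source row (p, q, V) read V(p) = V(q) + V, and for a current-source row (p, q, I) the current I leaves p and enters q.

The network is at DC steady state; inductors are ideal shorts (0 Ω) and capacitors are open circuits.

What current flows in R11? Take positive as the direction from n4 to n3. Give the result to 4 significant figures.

MNA unknowns: 4 node voltages V₁..V_4 plus 2 source currents (L1, V1)
R1: Y=0.0008197 on G[3,4]
I1: z[0]−=0.00536, z[4]+=0.00536
R2: Y=0.005348 on G[1,0]
R3: Y=0.05376 on G[0,2]
I2: z[4]−=0.0476, z[2]+=0.0476
R4: Y=0.01613 on G[0,4]
R5: Y=0.0004651 on G[4,1]
R6: Y=0.0001838 on G[0,3]
R7: Y=0.002740 on G[1,4]
R8: Y=0.5952 on G[2,1]
R9: Y=0.0009709 on G[3,0]
R10: Y=0.0001093 on G[4,3]
C1: Y=0.000 on G[4,1]
R11: Y=0.001529 on G[4,3]
I3: z[4]−=0.00279, z[2]+=0.00279
L1: row V2−V0=0, i_L1 at 2,0
R12: Y=0.002237 on G[2,1]
R13: Y=0.1041 on G[1,4]
V1: row V4−V0=15.4, i_V1 at 4,0
solve → V1=2.326, V2=0.000, V3=10.48, V4=15.40
aux → i_L1=1.440, i_V1=-1.708

0.007526 A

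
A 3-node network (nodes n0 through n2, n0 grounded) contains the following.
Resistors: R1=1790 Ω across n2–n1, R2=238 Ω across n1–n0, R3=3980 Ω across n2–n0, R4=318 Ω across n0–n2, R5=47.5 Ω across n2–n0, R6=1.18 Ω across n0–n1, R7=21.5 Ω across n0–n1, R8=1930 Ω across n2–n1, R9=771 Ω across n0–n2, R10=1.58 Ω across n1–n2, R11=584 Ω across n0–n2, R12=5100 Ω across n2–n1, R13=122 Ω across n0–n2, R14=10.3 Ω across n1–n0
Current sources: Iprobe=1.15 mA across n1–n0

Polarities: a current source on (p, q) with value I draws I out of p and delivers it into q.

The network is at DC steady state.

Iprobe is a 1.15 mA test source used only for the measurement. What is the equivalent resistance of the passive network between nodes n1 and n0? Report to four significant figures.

R_eq = 0.9718 Ω

Apply KCL at each of the 2 non-ground nodes and solve the resulting linear system.
Node n1: branches {R1, R2, R6, R7, R8, R10, R12, R14, Iprobe} → V_1 = -0.001118
Node n2: branches {R1, R3, R4, R5, R8, R9, R10, R11, R12, R13} → V_2 = -0.001058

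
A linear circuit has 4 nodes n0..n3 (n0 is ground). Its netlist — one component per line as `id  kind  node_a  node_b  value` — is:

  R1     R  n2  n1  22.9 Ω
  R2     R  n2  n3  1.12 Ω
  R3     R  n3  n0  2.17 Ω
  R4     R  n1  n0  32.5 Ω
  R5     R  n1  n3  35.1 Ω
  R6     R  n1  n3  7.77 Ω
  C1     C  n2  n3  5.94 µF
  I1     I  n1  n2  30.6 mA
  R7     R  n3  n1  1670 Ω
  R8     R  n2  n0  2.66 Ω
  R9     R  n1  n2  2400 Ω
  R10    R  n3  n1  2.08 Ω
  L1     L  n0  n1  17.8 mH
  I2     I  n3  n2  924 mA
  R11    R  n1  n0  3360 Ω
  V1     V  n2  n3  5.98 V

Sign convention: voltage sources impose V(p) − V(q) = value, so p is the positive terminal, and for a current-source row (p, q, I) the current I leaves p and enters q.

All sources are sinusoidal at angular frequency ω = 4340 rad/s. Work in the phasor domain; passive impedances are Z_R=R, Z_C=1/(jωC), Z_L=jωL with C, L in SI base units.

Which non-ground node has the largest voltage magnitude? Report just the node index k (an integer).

2

Apply KCL at each of the 3 non-ground nodes and solve the resulting linear system.
Node n1: branches {R1, R4, R5, R6, I1, R7, R9, R10, L1, R11} → V_1 = -2.164-0.06883j
Node n2: branches {R1, R2, C1, I1, R8, R9, I2, V1} → V_2 = 3.375-0.03092j
Node n3: branches {R2, R3, R5, R6, C1, R7, R10, I2, V1} → V_3 = -2.605-0.03092j
Source currents: i(V1)=-5.898-0.1442j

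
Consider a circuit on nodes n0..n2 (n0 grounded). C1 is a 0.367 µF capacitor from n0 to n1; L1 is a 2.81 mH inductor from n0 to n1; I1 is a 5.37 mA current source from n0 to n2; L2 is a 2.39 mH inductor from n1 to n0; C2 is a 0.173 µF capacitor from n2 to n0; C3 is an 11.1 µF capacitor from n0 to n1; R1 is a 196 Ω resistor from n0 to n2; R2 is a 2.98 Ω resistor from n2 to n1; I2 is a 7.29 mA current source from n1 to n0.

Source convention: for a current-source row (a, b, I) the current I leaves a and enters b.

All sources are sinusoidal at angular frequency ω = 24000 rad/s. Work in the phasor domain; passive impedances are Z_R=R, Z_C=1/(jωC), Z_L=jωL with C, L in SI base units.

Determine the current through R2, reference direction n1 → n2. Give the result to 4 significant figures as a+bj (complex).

-0.005324+0.0001038j A

MNA unknowns: 2 node voltages V₁..V_2
C1: Y=0.000+0.008808j on G[0,1]
L1: Y=0.000-0.01483j on G[0,1]
I1: z[0]−=0.00537, z[2]+=0.00537
L2: Y=0.000-0.01743j on G[1,0]
C2: Y=0.000+0.004152j on G[2,0]
C3: Y=0.000+0.2664j on G[0,1]
R1: Y=0.005102+0.000j on G[0,2]
R2: Y=0.3356+0.000j on G[2,1]
I2: z[1]−=0.00729, z[0]+=0.00729
solve → V1=-0.0004273+0.008094j, V2=0.01544+0.007785j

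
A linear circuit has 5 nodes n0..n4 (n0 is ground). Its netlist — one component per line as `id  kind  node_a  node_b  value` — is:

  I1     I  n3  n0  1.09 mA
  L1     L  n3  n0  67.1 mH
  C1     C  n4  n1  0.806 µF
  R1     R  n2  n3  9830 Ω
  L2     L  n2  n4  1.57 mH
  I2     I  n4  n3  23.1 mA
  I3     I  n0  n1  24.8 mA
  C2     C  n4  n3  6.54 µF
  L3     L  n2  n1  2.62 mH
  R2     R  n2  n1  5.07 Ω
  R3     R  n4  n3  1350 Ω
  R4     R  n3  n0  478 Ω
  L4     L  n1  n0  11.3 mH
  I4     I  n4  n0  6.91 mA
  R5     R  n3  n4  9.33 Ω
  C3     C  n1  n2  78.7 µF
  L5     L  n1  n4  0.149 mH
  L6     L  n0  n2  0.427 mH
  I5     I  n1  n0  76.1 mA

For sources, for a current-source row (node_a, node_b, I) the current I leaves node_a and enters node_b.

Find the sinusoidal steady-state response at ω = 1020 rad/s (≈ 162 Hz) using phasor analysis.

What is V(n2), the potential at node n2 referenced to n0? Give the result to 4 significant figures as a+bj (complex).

Element admittances at ω=1020 rad/s:
  I1: injects 0.00109 A into n0 (from n3)
  Y(L1) = 0.000-0.01461j S between n3,n0
  Y(C1) = 0.000+0.0008221j S between n4,n1
  Y(R1) = 0.0001017+0.000j S between n2,n3
  Y(L2) = 0.000-0.6245j S between n2,n4
  I2: injects 0.0231 A into n3 (from n4)
  I3: injects 0.0248 A into n1 (from n0)
  Y(C2) = 0.000+0.006671j S between n4,n3
  Y(L3) = 0.000-0.3742j S between n2,n1
  Y(R2) = 0.1972+0.000j S between n2,n1
  Y(R3) = 0.0007407+0.000j S between n4,n3
  Y(R4) = 0.002092+0.000j S between n3,n0
  Y(L4) = 0.000-0.08676j S between n1,n0
  I4: injects 0.00691 A into n0 (from n4)
  Y(R5) = 0.1072+0.000j S between n3,n4
  Y(C3) = 0.000+0.08027j S between n1,n2
  Y(L5) = 0.000-6.580j S between n1,n4
  Y(L6) = 0.000-2.296j S between n0,n2
  I5: injects 0.0761 A into n0 (from n1)
Assemble and solve the 4×4 MNA system:
  V(n1)=-0.01515-0.07878j  V(n2)=-0.0007215-0.02264j  V(n3)=0.1947-0.06031j  V(n4)=-0.01432-0.07496j

-0.0007215-0.02264j V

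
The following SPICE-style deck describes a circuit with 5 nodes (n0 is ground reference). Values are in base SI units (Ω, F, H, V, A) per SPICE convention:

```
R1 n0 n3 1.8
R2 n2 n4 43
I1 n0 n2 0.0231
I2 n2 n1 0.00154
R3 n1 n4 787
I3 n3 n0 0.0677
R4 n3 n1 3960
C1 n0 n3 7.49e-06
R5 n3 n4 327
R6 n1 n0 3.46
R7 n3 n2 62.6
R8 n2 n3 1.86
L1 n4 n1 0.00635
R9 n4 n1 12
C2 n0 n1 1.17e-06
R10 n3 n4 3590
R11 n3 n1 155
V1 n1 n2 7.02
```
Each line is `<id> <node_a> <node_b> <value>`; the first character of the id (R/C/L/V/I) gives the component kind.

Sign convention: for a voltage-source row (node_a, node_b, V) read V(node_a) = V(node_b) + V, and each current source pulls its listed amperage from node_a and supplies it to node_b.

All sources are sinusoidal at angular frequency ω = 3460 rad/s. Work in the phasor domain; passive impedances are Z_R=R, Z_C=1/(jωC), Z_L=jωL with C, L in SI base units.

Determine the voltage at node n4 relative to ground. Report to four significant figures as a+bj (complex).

1.986-0.5490j V

MNA unknowns: 4 node voltages V₁..V_4 plus 1 source current (V1)
R1: Y=0.5556+0.000j on G[0,3]
R2: Y=0.02326+0.000j on G[2,4]
I1: z[0]−=0.0231, z[2]+=0.0231
I2: z[2]−=0.00154, z[1]+=0.00154
R3: Y=0.001271+0.000j on G[1,4]
I3: z[3]−=0.0677, z[0]+=0.0677
R4: Y=0.0002525+0.000j on G[3,1]
C1: Y=0.000+0.02592j on G[0,3]
R5: Y=0.003058+0.000j on G[3,4]
R6: Y=0.2890+0.000j on G[1,0]
R7: Y=0.01597+0.000j on G[3,2]
R8: Y=0.5376+0.000j on G[2,3]
L1: Y=0.000-0.04551j on G[4,1]
R9: Y=0.08333+0.000j on G[4,1]
C2: Y=0.000+0.004048j on G[0,1]
R10: Y=0.0002786+0.000j on G[3,4]
R11: Y=0.006452+0.000j on G[3,1]
V1: row V1−V2=7.02, i_V1 at 1,2
solve → V1=3.378+0.01972j, V2=-3.642+0.01972j, V3=-1.835+0.05072j, V4=1.986-0.5490j
aux → i_V1=-1.153-0.003937j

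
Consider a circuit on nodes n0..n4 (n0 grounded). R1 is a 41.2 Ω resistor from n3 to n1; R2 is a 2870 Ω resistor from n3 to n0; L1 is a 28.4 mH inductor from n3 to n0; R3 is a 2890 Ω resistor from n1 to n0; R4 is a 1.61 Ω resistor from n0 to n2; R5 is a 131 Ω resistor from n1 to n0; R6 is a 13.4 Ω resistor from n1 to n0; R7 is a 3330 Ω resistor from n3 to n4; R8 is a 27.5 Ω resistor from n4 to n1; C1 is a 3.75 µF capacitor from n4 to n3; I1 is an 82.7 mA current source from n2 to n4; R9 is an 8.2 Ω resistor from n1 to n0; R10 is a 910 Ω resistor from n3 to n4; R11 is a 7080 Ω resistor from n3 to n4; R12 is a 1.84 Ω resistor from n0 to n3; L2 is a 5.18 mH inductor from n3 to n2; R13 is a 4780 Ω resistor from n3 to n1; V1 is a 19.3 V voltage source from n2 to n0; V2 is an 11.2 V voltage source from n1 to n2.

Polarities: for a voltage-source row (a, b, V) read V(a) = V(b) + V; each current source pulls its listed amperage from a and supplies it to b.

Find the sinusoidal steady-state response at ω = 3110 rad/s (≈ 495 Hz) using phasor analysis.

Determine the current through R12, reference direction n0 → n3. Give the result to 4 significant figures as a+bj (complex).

Element admittances at ω=3110 rad/s:
  Y(R1) = 0.02427+0.000j S between n3,n1
  Y(R2) = 0.0003484+0.000j S between n3,n0
  Y(L1) = 0.000-0.01132j S between n3,n0
  Y(R3) = 0.0003460+0.000j S between n1,n0
  Y(R4) = 0.6211+0.000j S between n0,n2
  Y(R5) = 0.007634+0.000j S between n1,n0
  Y(R6) = 0.07463+0.000j S between n1,n0
  Y(R7) = 0.0003003+0.000j S between n3,n4
  Y(R8) = 0.03636+0.000j S between n4,n1
  Y(C1) = 0.000+0.01166j S between n4,n3
  I1: injects 0.0827 A into n4 (from n2)
  Y(R9) = 0.1220+0.000j S between n1,n0
  Y(R10) = 0.001099+0.000j S between n3,n4
  Y(R11) = 0.0001412+0.000j S between n3,n4
  Y(R12) = 0.5435+0.000j S between n0,n3
  Y(L2) = 0.000-0.06207j S between n3,n2
  Y(R13) = 0.0002092+0.000j S between n3,n1
  V1: constraint V(n2)−V(n0) = 19.3
  V2: constraint V(n1)−V(n2) = 11.2
Assemble and solve the 6×6 MNA system:
  V(n1)=30.50+0.000j  V(n2)=19.30+0.000j  V(n3)=1.710-1.341j  V(n4)=29.30-8.542j
  i(V1)=-19.14+0.7485j  i(V2)=-6.988-0.3435j

-0.9291+0.7286j A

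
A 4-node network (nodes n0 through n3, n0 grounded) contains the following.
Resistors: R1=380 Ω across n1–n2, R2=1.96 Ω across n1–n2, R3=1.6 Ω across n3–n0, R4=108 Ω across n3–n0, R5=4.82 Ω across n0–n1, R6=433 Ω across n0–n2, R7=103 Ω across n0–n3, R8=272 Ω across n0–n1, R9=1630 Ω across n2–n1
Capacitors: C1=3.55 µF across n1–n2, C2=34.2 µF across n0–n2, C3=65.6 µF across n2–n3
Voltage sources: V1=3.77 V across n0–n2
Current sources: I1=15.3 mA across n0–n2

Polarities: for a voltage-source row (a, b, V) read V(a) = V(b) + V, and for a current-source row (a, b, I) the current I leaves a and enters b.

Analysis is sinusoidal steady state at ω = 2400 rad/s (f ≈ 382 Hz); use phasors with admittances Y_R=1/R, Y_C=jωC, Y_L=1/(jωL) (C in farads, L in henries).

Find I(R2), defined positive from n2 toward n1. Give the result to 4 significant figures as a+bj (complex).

-0.5604+0.006590j A

Apply KCL at each of the 3 non-ground nodes and solve the resulting linear system.
Node n1: branches {R1, R2, C1, R5, R8, R9} → V_1 = -2.672-0.01292j
Node n2: branches {R1, R2, C1, C2, R6, C3, R9, V1, I1} → V_2 = -3.770+0.000j
Node n3: branches {R3, R4, R7, C3} → V_3 = -0.2126-0.8697j
Source currents: i(V1)=-0.7250-0.8722j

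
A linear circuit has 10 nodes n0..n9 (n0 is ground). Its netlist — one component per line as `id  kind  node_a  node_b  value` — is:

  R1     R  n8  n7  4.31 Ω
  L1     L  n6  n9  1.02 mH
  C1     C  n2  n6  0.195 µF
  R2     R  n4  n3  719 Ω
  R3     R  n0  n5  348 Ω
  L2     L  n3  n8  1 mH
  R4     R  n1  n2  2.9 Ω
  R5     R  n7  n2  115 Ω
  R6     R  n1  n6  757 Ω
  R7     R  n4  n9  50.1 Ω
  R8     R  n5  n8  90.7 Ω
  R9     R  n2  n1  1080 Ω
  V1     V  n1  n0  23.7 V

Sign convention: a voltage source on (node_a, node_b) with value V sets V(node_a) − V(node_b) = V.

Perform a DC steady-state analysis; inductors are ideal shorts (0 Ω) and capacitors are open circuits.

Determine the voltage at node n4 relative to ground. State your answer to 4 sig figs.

Element admittances at DC:
  Y(R1) = 0.2320 S between n8,n7
  L1: short n6↔n9 (DC inductor)
  Y(C1) = 0.000 S between n2,n6
  Y(R2) = 0.001391 S between n4,n3
  Y(R3) = 0.002874 S between n0,n5
  L2: short n3↔n8 (DC inductor)
  Y(R4) = 0.3448 S between n1,n2
  Y(R5) = 0.008696 S between n7,n2
  Y(R6) = 0.001321 S between n1,n6
  Y(R7) = 0.01996 S between n4,n9
  Y(R8) = 0.01103 S between n5,n8
  Y(R9) = 0.0009259 S between n2,n1
  V1: constraint V(n1)−V(n0) = 23.7
Assemble and solve the 12×12 MNA system:
  V(n1)=23.70  V(n2)=23.58  V(n3)=18.84  V(n4)=21.13  V(n5)=14.95  V(n6)=21.29  V(n7)=19.01  V(n8)=18.84  V(n9)=21.29
  i(L1)=0.003184  i(L2)=0.003184  i(V1)=-0.04295

21.13 V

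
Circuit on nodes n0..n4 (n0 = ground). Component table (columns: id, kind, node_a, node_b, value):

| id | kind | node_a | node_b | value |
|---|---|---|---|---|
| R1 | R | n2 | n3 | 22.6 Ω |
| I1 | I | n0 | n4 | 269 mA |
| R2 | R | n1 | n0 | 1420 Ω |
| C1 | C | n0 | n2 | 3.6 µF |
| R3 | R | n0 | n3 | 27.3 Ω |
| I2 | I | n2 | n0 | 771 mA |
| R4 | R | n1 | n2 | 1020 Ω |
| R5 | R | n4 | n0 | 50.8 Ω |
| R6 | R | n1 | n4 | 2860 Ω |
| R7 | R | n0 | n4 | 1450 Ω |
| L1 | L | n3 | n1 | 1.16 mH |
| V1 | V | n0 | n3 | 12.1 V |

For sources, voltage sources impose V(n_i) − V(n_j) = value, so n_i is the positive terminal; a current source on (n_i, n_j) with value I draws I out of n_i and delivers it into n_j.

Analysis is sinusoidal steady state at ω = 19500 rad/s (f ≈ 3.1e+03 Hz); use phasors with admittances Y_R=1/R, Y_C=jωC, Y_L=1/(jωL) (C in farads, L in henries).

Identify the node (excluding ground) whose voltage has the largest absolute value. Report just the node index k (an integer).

Apply KCL at each of the 4 non-ground nodes and solve the resulting linear system.
Node n1: branches {R2, R4, R6, L1} → V_1 = -12.37+0.4808j
Node n2: branches {R1, C1, I2, R4} → V_2 = -8.547+13.28j
Node n3: branches {R1, R3, L1, V1} → V_3 = -12.10+0.000j
Node n4: branches {I1, R5, R6, R7} → V_4 = 12.77+0.008112j
Source currents: i(V1)=-0.6217-0.5995j

2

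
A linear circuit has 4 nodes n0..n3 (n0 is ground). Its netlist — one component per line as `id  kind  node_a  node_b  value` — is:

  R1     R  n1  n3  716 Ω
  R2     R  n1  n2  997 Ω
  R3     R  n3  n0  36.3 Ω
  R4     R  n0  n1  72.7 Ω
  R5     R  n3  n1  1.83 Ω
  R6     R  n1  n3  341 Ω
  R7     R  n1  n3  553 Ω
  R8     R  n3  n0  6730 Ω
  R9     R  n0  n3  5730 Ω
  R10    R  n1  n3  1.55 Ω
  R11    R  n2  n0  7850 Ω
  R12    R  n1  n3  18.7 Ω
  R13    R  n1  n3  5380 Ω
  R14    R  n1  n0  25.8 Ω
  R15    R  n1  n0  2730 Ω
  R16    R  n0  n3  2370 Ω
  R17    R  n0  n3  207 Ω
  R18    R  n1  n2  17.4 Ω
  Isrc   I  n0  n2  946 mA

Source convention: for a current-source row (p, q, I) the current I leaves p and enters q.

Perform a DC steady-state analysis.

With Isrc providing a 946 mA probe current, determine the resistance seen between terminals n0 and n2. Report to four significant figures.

R_eq = 28.74 Ω

Apply KCL at each of the 3 non-ground nodes and solve the resulting linear system.
Node n1: branches {R1, R2, R4, R5, R6, R7, R10, R12, R13, R14, R15, R18} → V_1 = 11.07
Node n2: branches {R2, R11, R18, Isrc} → V_2 = 27.19
Node n3: branches {R1, R3, R5, R6, R7, R8, R9, R10, R12, R13, R16, R17} → V_3 = 10.78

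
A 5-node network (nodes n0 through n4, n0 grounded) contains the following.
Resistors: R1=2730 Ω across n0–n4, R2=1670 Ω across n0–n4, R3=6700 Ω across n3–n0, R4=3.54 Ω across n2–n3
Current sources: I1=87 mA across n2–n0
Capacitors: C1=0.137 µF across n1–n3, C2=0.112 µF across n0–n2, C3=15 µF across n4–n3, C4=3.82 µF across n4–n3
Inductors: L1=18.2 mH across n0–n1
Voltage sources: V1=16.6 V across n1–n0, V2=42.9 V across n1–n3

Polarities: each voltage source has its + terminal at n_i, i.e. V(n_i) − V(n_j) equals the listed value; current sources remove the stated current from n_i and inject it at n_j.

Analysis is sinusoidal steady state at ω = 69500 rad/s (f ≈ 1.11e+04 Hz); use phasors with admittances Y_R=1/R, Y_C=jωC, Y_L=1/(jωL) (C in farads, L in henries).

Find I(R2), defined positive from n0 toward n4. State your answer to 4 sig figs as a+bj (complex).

MNA unknowns: 4 node voltages V₁..V_4 plus 2 source currents (V1, V2)
R1: Y=0.0003663+0.000j on G[0,4]
I1: z[2]−=0.087, z[0]+=0.087
R2: Y=0.0005988+0.000j on G[0,4]
R3: Y=0.0001493+0.000j on G[3,0]
C1: Y=0.000+0.009522j on G[1,3]
C2: Y=0.000+0.007784j on G[0,2]
C3: Y=0.000+1.042j on G[4,3]
L1: Y=0.000-0.0007906j on G[0,1]
R4: Y=0.2825+0.000j on G[2,3]
C4: Y=0.000+0.2655j on G[4,3]
V1: row V1−V0=16.6, i_V1 at 1,0
V2: row V1−V3=42.9, i_V2 at 1,3
solve → V1=16.60+0.000j, V2=-26.59+0.7326j, V3=-26.30+0.000j, V4=-26.30-0.01941j
aux → i_V1=-0.05199+0.2201j, i_V2=0.05199-0.6155j

0.01575+1.162e-05j A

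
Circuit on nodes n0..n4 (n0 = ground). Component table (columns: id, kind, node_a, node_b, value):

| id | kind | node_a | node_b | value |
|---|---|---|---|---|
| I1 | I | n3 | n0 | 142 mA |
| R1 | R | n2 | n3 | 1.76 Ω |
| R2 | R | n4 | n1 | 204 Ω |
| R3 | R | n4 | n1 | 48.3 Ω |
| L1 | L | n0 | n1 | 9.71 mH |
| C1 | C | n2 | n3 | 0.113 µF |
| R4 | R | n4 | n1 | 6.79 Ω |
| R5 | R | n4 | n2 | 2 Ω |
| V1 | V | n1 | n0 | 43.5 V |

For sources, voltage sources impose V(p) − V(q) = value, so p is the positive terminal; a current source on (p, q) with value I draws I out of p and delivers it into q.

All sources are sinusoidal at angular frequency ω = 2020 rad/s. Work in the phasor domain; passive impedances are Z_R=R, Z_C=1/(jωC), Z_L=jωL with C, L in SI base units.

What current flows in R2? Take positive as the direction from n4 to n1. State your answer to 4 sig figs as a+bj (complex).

MNA unknowns: 4 node voltages V₁..V_4 plus 1 source current (V1)
I1: z[3]−=0.142, z[0]+=0.142
R1: Y=0.5682+0.000j on G[2,3]
R2: Y=0.004902+0.000j on G[4,1]
R3: Y=0.02070+0.000j on G[4,1]
L1: Y=0.000-0.05098j on G[0,1]
C1: Y=0.000+0.0002283j on G[2,3]
R4: Y=0.1473+0.000j on G[4,1]
R5: Y=0.5000+0.000j on G[4,2]
V1: row V1−V0=43.5, i_V1 at 1,0
solve → V1=43.50+0.000j, V2=42.39+0.000j, V3=42.14+0.0001004j, V4=42.68+0.000j
aux → i_V1=-0.1420+2.218j

-0.004026+0.000j A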